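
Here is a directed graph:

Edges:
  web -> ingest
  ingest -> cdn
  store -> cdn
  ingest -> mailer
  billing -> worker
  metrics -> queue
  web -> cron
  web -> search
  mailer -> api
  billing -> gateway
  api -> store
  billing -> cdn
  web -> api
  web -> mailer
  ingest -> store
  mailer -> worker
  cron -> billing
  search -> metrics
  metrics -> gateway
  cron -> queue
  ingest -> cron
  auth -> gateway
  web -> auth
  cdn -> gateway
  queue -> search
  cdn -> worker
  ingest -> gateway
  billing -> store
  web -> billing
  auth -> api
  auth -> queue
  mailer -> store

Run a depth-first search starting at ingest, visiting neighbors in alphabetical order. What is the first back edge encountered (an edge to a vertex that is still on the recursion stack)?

DFS from ingest (visiting neighbors in alphabetical order); mark gray on enter, black on exit:
ingest gray
  cdn gray
    gateway gray
    gateway black
    worker gray
    worker black
  cdn black
  cron gray
    billing gray
      billing→cdn: cdn black — skip
      billing→gateway: gateway black — skip
      store gray
        store→cdn: cdn black — skip
      store black
      billing→worker: worker black — skip
    billing black
    queue gray
      search gray
        metrics gray
          metrics→gateway: gateway black — skip
          metrics→queue: queue is gray → back edge
First back edge: metrics → queue.

metrics->queue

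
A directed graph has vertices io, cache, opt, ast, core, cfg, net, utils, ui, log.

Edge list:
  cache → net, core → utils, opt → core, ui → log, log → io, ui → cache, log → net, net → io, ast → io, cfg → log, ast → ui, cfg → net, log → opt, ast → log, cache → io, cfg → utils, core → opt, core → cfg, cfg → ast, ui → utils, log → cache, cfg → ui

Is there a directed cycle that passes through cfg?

Yes

cfg is on a cycle iff cfg can reach itself via ≥1 edge.
cfg → log → opt → core → cfg — yes.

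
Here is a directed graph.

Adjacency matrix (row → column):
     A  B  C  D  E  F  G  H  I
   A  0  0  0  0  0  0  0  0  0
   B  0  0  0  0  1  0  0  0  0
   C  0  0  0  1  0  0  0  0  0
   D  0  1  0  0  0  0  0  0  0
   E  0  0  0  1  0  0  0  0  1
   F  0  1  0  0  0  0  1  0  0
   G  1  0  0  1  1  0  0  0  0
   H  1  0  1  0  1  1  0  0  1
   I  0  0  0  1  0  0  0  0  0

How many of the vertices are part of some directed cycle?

A vertex is on a directed cycle iff it belongs to a strongly connected component of size ≥ 2 (or has a self-loop).
The vertices on cycles are {B, D, E, I} — 4 in total.

4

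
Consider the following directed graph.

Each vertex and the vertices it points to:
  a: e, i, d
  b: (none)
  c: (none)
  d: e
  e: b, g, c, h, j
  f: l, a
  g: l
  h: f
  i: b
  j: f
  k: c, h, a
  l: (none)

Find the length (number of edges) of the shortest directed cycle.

For each vertex v, BFS finds the shortest path from v back to v.
The shortest such closed walk is h → f → a → e → h, length 4.

4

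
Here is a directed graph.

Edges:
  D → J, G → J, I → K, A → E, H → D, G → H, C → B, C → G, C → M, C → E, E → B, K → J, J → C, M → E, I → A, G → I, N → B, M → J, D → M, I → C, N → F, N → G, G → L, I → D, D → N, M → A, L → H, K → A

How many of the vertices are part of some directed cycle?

A vertex is on a directed cycle iff it belongs to a strongly connected component of size ≥ 2 (or has a self-loop).
The vertices on cycles are {C, D, G, H, I, J, K, L, M, N} — 10 in total.

10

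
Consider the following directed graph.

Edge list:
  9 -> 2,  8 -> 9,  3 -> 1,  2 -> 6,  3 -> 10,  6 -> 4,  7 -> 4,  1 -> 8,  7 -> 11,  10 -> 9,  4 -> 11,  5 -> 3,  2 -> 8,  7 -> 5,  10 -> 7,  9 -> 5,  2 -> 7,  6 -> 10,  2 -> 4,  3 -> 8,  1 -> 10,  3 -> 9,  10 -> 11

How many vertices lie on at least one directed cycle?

9

A vertex is on a directed cycle iff it belongs to a strongly connected component of size ≥ 2 (or has a self-loop).
The vertices on cycles are {1, 2, 3, 5, 6, 7, 8, 9, 10} — 9 in total.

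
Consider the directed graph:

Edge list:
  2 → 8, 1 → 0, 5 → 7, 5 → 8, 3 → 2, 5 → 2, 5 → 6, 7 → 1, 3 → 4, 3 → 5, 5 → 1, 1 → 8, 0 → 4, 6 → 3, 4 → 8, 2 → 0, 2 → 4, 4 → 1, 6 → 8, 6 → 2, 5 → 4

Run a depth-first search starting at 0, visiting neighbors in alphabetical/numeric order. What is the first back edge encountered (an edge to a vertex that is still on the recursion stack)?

1→0

DFS from 0 (visiting neighbors in alphabetical/numeric order); mark gray on enter, black on exit:
0 gray
  4 gray
    1 gray
      1→0: 0 is gray → back edge
First back edge: 1 → 0.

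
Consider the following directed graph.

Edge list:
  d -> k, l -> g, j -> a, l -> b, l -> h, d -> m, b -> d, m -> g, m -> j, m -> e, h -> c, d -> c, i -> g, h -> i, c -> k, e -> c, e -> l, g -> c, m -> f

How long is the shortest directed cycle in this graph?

5

For each vertex v, BFS finds the shortest path from v back to v.
The shortest such closed walk is m → e → l → b → d → m, length 5.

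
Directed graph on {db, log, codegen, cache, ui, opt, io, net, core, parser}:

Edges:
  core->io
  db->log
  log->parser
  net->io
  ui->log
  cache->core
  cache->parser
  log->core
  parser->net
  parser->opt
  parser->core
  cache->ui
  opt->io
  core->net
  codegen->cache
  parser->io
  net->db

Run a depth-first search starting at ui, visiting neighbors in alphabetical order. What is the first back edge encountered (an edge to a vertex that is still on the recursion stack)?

DFS from ui (visiting neighbors in alphabetical order); mark gray on enter, black on exit:
ui gray
  log gray
    core gray
      io gray
      io black
      net gray
        db gray
          db→log: log is gray → back edge
First back edge: db → log.

db→log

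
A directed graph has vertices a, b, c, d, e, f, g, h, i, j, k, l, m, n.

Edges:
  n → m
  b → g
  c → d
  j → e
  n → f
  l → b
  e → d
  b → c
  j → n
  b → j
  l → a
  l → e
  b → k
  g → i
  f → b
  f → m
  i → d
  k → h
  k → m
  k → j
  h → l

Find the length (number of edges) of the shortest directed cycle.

For each vertex v, BFS finds the shortest path from v back to v.
The shortest such closed walk is b → j → n → f → b, length 4.

4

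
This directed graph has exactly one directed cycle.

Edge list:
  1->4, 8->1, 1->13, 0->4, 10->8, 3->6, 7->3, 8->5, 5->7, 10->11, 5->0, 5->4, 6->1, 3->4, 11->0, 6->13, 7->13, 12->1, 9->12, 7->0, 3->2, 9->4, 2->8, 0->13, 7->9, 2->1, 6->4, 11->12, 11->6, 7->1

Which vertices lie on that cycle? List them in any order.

DFS with gray/black marking from 8:
8 gray
  1 gray
    13 gray
    13 black
    4 gray
    4 black
  1 black
  5 gray
    5→4: 4 black — skip
    0 gray
      0→4: 4 black — skip
      0→13: 13 black — skip
    0 black
    7 gray
      3 gray
        3→4: 4 black — skip
        6 gray
          6→13: 13 black — skip
          6→1: 1 black — skip
          6→4: 4 black — skip
        6 black
        2 gray
          2→1: 1 black — skip
          2→8: 8 is gray → back edge
Back edge closes the cycle 8 → 5 → 7 → 3 → 2 → 8; its vertices are {2, 3, 5, 7, 8}.

2, 3, 5, 7, 8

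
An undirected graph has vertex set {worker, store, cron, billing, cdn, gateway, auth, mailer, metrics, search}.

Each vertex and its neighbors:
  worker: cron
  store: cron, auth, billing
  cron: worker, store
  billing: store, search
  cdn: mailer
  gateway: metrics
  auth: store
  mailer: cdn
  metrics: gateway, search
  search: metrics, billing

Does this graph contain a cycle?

No

DFS, tracking each vertex's parent; an edge to a visited non-parent vertex closes a cycle.
Start from mailer:
visit mailer (parent –)
  visit cdn (parent mailer)
    cdn–mailer: parent, skip
visit worker (parent –)
  visit cron (parent worker)
    cron–worker: parent, skip
    visit store (parent cron)
      store–cron: parent, skip
      visit auth (parent store)
        auth–store: parent, skip
      visit billing (parent store)
        billing–store: parent, skip
        visit search (parent billing)
          visit metrics (parent search)
            visit gateway (parent metrics)
              gateway–metrics: parent, skip
            metrics–search: parent, skip
          search–billing: parent, skip
No non-parent visited neighbor found — the graph is a forest.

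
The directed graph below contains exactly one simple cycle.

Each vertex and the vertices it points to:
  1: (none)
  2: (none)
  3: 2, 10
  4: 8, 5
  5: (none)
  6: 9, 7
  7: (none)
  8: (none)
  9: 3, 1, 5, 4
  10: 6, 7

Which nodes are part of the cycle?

3, 6, 9, 10

DFS with gray/black marking from 9:
9 gray
  3 gray
    2 gray
    2 black
    10 gray
      6 gray
        6→9: 9 is gray → back edge
Back edge closes the cycle 9 → 3 → 10 → 6 → 9; its vertices are {3, 6, 9, 10}.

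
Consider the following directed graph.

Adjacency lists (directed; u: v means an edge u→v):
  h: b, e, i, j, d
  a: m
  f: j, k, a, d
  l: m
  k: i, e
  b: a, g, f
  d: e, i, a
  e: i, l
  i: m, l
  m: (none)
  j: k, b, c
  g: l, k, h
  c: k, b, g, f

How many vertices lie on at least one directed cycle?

A vertex is on a directed cycle iff it belongs to a strongly connected component of size ≥ 2 (or has a self-loop).
The vertices on cycles are {b, c, f, g, h, j} — 6 in total.

6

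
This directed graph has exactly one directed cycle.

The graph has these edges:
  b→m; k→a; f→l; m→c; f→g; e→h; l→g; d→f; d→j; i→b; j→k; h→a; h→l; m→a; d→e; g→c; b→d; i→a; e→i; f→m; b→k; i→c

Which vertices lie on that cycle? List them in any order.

b, d, e, i

DFS with gray/black marking from b:
b gray
  k gray
    a gray
    a black
  k black
  d gray
    j gray
      j→k: k black — skip
    j black
    f gray
      g gray
        c gray
        c black
      g black
      m gray
        m→a: a black — skip
        m→c: c black — skip
      m black
      l gray
        l→g: g black — skip
      l black
    f black
    e gray
      h gray
        h→a: a black — skip
        h→l: l black — skip
      h black
      i gray
        i→c: c black — skip
        i→a: a black — skip
        i→b: b is gray → back edge
Back edge closes the cycle b → d → e → i → b; its vertices are {b, d, e, i}.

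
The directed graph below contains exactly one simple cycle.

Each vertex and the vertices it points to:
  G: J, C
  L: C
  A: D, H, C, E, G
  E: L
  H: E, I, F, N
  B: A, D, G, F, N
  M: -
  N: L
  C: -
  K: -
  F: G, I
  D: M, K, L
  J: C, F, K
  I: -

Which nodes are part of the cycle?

F, G, J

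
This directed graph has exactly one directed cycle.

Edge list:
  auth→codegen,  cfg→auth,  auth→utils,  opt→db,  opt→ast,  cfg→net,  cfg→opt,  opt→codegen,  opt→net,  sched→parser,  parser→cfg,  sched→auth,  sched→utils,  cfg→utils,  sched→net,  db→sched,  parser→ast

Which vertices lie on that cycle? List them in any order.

db, cfg, opt, sched, parser

DFS with gray/black marking from sched:
sched gray
  parser gray
    cfg gray
      opt gray
        ast gray
        ast black
        db gray
          db→sched: sched is gray → back edge
Back edge closes the cycle sched → parser → cfg → opt → db → sched; its vertices are {db, cfg, opt, sched, parser}.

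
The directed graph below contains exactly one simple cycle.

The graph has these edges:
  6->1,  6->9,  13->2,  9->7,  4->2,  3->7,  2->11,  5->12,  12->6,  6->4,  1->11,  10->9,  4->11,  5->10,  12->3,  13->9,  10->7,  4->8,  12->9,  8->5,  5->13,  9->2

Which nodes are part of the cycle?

DFS with gray/black marking from 8:
8 gray
  5 gray
    12 gray
      9 gray
        7 gray
        7 black
        2 gray
          11 gray
          11 black
        2 black
      9 black
      6 gray
        1 gray
          1→11: 11 black — skip
        1 black
        4 gray
          4→8: 8 is gray → back edge
Back edge closes the cycle 8 → 5 → 12 → 6 → 4 → 8; its vertices are {4, 5, 6, 8, 12}.

4, 5, 6, 8, 12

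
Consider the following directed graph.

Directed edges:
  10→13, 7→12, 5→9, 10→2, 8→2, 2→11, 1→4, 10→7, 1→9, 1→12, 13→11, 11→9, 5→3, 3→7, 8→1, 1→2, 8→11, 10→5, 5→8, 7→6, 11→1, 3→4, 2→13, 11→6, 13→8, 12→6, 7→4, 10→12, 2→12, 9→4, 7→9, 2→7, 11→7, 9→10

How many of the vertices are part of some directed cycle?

10

A vertex is on a directed cycle iff it belongs to a strongly connected component of size ≥ 2 (or has a self-loop).
The vertices on cycles are {1, 2, 3, 5, 7, 8, 9, 10, 11, 13} — 10 in total.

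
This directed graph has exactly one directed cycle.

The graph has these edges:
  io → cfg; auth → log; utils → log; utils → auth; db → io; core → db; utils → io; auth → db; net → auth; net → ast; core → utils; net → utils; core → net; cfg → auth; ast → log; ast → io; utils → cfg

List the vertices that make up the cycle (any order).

db, io, cfg, auth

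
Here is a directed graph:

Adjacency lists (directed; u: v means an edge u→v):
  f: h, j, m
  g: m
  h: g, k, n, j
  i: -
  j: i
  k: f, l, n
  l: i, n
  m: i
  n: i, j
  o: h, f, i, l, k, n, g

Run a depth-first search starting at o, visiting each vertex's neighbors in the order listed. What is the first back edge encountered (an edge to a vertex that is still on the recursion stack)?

f→h

DFS from o (visiting each vertex's neighbors in the order listed); mark gray on enter, black on exit:
o gray
  h gray
    g gray
      m gray
        i gray
        i black
      m black
    g black
    k gray
      f gray
        f→h: h is gray → back edge
First back edge: f → h.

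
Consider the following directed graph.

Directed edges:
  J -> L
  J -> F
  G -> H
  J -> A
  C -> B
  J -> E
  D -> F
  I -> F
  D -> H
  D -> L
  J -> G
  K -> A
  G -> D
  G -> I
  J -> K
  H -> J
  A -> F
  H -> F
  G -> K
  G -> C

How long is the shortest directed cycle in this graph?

3

For each vertex v, BFS finds the shortest path from v back to v.
The shortest such closed walk is G → H → J → G, length 3.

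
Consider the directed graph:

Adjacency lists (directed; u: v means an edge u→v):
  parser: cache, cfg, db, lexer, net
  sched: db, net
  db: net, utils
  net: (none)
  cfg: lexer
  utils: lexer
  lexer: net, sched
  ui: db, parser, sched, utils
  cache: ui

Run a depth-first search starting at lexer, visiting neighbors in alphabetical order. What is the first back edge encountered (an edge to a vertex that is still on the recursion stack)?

DFS from lexer (visiting neighbors in alphabetical order); mark gray on enter, black on exit:
lexer gray
  net gray
  net black
  sched gray
    db gray
      db→net: net black — skip
      utils gray
        utils→lexer: lexer is gray → back edge
First back edge: utils → lexer.

utils→lexer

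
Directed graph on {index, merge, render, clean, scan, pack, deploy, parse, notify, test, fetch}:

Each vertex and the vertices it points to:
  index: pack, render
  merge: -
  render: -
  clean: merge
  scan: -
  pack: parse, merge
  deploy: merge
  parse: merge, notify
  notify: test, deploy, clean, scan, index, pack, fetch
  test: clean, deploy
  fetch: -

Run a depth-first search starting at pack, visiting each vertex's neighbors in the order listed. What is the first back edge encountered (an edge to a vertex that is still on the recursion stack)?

index->pack

DFS from pack (visiting each vertex's neighbors in the order listed); mark gray on enter, black on exit:
pack gray
  parse gray
    merge gray
    merge black
    notify gray
      test gray
        clean gray
          clean→merge: merge black — skip
        clean black
        deploy gray
          deploy→merge: merge black — skip
        deploy black
      test black
      notify→deploy: deploy black — skip
      notify→clean: clean black — skip
      scan gray
      scan black
      index gray
        index→pack: pack is gray → back edge
First back edge: index → pack.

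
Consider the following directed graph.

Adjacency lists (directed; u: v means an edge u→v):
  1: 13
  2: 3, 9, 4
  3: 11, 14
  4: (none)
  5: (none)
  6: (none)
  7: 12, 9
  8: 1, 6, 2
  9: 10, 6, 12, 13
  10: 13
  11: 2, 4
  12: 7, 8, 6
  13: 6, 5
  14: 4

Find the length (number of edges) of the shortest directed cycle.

For each vertex v, BFS finds the shortest path from v back to v.
The shortest such closed walk is 7 → 12 → 7, length 2.

2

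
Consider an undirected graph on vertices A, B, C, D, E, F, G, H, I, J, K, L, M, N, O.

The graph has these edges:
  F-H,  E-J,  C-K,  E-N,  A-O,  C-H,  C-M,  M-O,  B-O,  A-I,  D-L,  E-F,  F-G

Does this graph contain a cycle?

No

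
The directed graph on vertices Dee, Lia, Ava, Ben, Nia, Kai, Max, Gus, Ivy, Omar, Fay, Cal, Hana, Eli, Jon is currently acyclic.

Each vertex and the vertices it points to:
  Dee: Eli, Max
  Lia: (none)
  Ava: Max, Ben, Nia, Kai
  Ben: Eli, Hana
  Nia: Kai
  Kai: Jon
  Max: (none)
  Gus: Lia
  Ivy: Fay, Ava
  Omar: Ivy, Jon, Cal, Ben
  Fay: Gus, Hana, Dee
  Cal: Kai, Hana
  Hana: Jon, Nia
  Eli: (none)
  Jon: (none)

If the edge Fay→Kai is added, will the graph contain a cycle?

No

Adding Fay→Kai creates a cycle iff Kai can already reach Fay.
Explore from Kai: no path reaches Fay. The graph stays acyclic.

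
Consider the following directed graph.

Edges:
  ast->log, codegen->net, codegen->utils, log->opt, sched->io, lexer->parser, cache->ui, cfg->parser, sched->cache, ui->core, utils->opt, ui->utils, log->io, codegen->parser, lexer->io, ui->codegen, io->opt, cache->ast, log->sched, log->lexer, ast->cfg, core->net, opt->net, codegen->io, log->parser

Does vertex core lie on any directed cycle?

No

core lies on a cycle iff there is a path from core back to itself.
Exploring from core, it never reaches itself; equivalently, its strongly connected component is a singleton.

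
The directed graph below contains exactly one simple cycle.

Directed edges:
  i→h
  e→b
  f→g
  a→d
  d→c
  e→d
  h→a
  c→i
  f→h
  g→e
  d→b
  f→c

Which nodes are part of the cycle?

a, c, d, h, i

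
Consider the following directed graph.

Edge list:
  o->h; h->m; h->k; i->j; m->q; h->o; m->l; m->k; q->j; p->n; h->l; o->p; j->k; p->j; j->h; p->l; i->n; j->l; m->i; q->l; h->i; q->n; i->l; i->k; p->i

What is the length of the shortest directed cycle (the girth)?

2

For each vertex v, BFS finds the shortest path from v back to v.
The shortest such closed walk is o → h → o, length 2.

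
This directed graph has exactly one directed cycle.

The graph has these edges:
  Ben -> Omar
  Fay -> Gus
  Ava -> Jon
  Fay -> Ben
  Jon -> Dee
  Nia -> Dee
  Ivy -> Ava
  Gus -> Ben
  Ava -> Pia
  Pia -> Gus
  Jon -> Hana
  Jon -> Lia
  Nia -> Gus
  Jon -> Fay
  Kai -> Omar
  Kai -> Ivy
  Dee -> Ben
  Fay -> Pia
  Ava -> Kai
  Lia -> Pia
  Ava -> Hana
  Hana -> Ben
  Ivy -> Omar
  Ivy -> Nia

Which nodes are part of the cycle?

Ava, Ivy, Kai

DFS with gray/black marking from Ivy:
Ivy gray
  Nia gray
    Gus gray
      Ben gray
        Omar gray
        Omar black
      Ben black
    Gus black
    Dee gray
      Dee→Ben: Ben black — skip
    Dee black
  Nia black
  Ivy→Omar: Omar black — skip
  Ava gray
    Jon gray
      Jon→Dee: Dee black — skip
      Fay gray
        Fay→Gus: Gus black — skip
        Pia gray
          Pia→Gus: Gus black — skip
        Pia black
        Fay→Ben: Ben black — skip
      Fay black
      Hana gray
        Hana→Ben: Ben black — skip
      Hana black
      Lia gray
        Lia→Pia: Pia black — skip
      Lia black
    Jon black
    Kai gray
      Kai→Ivy: Ivy is gray → back edge
Back edge closes the cycle Ivy → Ava → Kai → Ivy; its vertices are {Ava, Ivy, Kai}.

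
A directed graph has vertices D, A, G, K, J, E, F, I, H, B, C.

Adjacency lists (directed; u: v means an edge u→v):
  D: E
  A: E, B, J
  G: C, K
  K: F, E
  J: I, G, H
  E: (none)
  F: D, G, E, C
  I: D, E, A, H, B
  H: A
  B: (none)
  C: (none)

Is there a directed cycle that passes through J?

J is on a cycle iff J can reach itself via ≥1 edge.
J → I → A → J — yes.

Yes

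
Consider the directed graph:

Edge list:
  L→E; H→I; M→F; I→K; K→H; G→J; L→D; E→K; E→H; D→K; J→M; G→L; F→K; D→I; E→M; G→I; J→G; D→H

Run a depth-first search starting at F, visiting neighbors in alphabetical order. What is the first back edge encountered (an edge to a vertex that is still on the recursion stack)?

DFS from F (visiting neighbors in alphabetical order); mark gray on enter, black on exit:
F gray
  K gray
    H gray
      I gray
        I→K: K is gray → back edge
First back edge: I → K.

I->K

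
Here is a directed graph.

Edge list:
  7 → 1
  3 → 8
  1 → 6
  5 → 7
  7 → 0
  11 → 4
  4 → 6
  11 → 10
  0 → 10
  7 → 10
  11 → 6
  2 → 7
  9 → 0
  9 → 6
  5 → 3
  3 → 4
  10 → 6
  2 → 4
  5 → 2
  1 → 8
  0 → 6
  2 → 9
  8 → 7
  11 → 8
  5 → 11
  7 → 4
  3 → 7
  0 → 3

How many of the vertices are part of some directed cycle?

5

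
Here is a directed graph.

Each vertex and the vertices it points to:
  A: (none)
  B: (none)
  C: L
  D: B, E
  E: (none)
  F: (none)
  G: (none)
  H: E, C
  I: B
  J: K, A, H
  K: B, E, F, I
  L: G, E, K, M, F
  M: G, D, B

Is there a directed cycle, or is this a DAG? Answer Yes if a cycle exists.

DFS with white/gray/black marking, starting from D:
D gray
  B gray
  B black
  E gray
  E black
D black
A gray
A black
C gray
  L gray
    G gray
    G black
    L→E: E black — skip
    K gray
      K→B: B black — skip
      K→E: E black — skip
      F gray
      F black
      I gray
        I→B: B black — skip
      I black
    K black
    M gray
      M→G: G black — skip
      M→D: D black — skip
      M→B: B black — skip
    M black
    L→F: F black — skip
  L black
C black
H gray
  H→E: E black — skip
  H→C: C black — skip
H black
J gray
  J→K: K black — skip
  J→A: A black — skip
  J→H: H black — skip
J black
Every edge goes to a white or black vertex — no back edge, so the graph is acyclic.

No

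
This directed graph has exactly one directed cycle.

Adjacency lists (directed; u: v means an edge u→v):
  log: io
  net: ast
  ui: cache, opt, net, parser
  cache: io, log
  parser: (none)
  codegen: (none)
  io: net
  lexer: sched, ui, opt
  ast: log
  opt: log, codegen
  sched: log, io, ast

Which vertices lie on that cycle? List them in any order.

DFS with gray/black marking from net:
net gray
  ast gray
    log gray
      io gray
        io→net: net is gray → back edge
Back edge closes the cycle net → ast → log → io → net; its vertices are {io, ast, log, net}.

io, ast, log, net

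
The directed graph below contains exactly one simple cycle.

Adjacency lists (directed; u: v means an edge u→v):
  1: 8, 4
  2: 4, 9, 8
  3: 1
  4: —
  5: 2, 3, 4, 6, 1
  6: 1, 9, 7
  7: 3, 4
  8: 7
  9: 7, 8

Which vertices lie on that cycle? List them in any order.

DFS with gray/black marking from 3:
3 gray
  1 gray
    8 gray
      7 gray
        7→3: 3 is gray → back edge
Back edge closes the cycle 3 → 1 → 8 → 7 → 3; its vertices are {1, 3, 7, 8}.

1, 3, 7, 8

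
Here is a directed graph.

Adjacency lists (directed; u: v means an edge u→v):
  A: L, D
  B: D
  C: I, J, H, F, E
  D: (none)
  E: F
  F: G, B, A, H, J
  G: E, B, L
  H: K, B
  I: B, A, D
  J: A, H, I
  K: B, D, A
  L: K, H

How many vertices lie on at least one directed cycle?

A vertex is on a directed cycle iff it belongs to a strongly connected component of size ≥ 2 (or has a self-loop).
The vertices on cycles are {A, E, F, G, H, K, L} — 7 in total.

7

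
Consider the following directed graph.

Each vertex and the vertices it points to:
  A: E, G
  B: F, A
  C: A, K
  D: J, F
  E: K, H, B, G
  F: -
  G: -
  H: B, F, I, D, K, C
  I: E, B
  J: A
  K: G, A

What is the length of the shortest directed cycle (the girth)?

3

For each vertex v, BFS finds the shortest path from v back to v.
The shortest such closed walk is H → I → E → H, length 3.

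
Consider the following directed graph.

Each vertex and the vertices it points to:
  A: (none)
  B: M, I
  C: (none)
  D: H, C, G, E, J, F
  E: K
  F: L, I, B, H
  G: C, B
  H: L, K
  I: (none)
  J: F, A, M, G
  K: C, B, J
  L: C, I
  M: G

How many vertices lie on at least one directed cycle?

7

A vertex is on a directed cycle iff it belongs to a strongly connected component of size ≥ 2 (or has a self-loop).
The vertices on cycles are {B, F, G, H, J, K, M} — 7 in total.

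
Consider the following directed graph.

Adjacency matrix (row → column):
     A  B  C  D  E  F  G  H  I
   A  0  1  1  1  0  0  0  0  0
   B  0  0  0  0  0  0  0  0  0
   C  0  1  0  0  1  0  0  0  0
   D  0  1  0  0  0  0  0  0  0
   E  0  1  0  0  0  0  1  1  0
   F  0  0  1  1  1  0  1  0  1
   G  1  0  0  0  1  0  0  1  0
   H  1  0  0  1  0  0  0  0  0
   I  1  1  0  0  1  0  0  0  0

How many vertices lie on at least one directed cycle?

5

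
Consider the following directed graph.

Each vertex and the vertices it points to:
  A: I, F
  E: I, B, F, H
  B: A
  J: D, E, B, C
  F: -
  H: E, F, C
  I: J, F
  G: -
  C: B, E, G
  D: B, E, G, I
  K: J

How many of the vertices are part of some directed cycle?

A vertex is on a directed cycle iff it belongs to a strongly connected component of size ≥ 2 (or has a self-loop).
The vertices on cycles are {A, B, C, D, E, H, I, J} — 8 in total.

8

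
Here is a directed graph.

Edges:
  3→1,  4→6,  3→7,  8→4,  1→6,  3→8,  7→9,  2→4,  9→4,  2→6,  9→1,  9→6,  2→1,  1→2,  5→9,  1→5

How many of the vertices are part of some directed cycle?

A vertex is on a directed cycle iff it belongs to a strongly connected component of size ≥ 2 (or has a self-loop).
The vertices on cycles are {1, 2, 5, 9} — 4 in total.

4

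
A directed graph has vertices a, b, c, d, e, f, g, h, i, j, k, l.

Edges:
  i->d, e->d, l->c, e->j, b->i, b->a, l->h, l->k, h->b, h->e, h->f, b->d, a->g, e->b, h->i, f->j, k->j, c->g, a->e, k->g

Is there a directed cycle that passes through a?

a is on a cycle iff a can reach itself via ≥1 edge.
a → e → b → a — yes.

Yes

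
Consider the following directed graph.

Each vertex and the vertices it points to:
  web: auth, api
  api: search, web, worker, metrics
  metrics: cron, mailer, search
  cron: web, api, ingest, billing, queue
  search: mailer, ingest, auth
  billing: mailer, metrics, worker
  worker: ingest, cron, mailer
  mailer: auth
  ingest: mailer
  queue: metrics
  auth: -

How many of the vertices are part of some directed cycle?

A vertex is on a directed cycle iff it belongs to a strongly connected component of size ≥ 2 (or has a self-loop).
The vertices on cycles are {api, web, cron, queue, worker, billing, metrics} — 7 in total.

7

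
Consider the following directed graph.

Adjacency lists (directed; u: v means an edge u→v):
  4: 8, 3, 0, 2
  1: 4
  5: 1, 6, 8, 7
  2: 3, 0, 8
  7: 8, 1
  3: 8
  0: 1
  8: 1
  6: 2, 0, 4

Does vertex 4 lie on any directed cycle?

4 is on a cycle iff 4 can reach itself via ≥1 edge.
4 → 8 → 1 → 4 — yes.

Yes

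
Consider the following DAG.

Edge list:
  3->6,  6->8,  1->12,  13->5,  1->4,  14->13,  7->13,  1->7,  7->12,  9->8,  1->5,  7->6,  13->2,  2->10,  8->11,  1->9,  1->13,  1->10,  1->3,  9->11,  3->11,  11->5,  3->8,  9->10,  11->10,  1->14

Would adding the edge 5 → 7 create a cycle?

Adding 5→7 creates a cycle iff 7 can already reach 5.
Path from 7: 7 → 13 → 5.
So 7 → … → 5 → 7 is a cycle.

Yes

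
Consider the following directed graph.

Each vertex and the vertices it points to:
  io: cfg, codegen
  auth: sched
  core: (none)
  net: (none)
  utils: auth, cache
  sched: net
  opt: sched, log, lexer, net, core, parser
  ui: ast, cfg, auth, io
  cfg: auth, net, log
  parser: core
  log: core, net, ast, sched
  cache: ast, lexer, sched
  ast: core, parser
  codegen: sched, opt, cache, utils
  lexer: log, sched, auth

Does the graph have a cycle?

No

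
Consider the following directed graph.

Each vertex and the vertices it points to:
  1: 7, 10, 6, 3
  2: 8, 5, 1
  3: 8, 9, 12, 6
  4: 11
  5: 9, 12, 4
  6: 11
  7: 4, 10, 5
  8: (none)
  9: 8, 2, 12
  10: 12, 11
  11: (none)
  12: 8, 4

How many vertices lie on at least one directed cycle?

A vertex is on a directed cycle iff it belongs to a strongly connected component of size ≥ 2 (or has a self-loop).
The vertices on cycles are {1, 2, 3, 5, 7, 9} — 6 in total.

6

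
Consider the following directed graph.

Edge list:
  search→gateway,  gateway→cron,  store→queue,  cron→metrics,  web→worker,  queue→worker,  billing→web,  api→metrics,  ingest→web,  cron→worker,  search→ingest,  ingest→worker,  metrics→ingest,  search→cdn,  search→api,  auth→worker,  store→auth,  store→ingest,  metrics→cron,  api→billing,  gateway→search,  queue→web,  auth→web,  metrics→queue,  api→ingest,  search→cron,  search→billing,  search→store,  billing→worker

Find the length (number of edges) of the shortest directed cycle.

2

For each vertex v, BFS finds the shortest path from v back to v.
The shortest such closed walk is search → gateway → search, length 2.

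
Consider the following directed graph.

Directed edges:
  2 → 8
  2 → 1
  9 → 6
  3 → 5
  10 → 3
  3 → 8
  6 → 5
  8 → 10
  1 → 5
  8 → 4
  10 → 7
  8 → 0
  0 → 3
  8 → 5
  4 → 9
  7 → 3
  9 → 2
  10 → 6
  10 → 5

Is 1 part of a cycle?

No

1 lies on a cycle iff there is a path from 1 back to itself.
Exploring from 1, it never reaches itself; equivalently, its strongly connected component is a singleton.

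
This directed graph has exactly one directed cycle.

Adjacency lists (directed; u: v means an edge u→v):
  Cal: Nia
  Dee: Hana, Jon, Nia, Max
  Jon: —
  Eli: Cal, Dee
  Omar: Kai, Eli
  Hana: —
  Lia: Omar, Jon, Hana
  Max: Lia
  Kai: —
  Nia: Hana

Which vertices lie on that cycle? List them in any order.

DFS with gray/black marking from Omar:
Omar gray
  Kai gray
  Kai black
  Eli gray
    Cal gray
      Nia gray
        Hana gray
        Hana black
      Nia black
    Cal black
    Dee gray
      Dee→Hana: Hana black — skip
      Jon gray
      Jon black
      Dee→Nia: Nia black — skip
      Max gray
        Lia gray
          Lia→Omar: Omar is gray → back edge
Back edge closes the cycle Omar → Eli → Dee → Max → Lia → Omar; its vertices are {Dee, Eli, Lia, Max, Omar}.

Dee, Eli, Lia, Max, Omar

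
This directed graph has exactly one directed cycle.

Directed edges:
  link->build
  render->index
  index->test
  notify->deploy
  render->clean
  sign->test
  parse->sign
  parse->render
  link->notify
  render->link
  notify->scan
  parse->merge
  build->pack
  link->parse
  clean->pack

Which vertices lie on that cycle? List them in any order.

DFS with gray/black marking from parse:
parse gray
  merge gray
  merge black
  sign gray
    test gray
    test black
  sign black
  render gray
    index gray
      index→test: test black — skip
    index black
    clean gray
      pack gray
      pack black
    clean black
    link gray
      link→parse: parse is gray → back edge
Back edge closes the cycle parse → render → link → parse; its vertices are {link, parse, render}.

link, parse, render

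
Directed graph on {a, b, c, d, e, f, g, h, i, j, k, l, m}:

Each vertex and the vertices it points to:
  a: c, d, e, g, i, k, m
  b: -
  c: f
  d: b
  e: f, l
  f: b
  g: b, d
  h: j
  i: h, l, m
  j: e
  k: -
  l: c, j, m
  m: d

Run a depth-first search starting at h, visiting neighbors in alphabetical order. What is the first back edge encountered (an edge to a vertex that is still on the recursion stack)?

DFS from h (visiting neighbors in alphabetical order); mark gray on enter, black on exit:
h gray
  j gray
    e gray
      f gray
        b gray
        b black
      f black
      l gray
        c gray
          c→f: f black — skip
        c black
        l→j: j is gray → back edge
First back edge: l → j.

l->j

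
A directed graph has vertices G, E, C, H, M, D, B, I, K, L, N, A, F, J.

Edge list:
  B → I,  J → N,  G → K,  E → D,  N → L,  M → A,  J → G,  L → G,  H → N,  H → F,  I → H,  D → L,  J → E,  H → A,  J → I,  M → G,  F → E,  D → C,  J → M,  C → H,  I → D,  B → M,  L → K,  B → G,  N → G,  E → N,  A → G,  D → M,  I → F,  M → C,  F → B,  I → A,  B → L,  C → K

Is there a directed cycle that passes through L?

No

L lies on a cycle iff there is a path from L back to itself.
Exploring from L, it never reaches itself; equivalently, its strongly connected component is a singleton.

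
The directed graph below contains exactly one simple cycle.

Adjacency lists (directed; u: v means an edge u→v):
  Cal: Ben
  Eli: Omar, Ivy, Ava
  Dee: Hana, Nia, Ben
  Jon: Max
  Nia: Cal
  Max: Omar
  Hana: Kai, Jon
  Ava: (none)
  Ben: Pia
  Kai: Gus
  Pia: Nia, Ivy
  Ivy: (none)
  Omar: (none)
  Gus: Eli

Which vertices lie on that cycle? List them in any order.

Ben, Cal, Nia, Pia

DFS with gray/black marking from Nia:
Nia gray
  Cal gray
    Ben gray
      Pia gray
        Pia→Nia: Nia is gray → back edge
Back edge closes the cycle Nia → Cal → Ben → Pia → Nia; its vertices are {Ben, Cal, Nia, Pia}.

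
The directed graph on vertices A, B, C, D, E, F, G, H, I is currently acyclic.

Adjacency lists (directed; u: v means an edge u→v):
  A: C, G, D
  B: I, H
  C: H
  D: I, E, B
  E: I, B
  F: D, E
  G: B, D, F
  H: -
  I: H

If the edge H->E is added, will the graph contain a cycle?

Yes

Adding H→E creates a cycle iff E can already reach H.
Path from E: E → B → H.
So E → … → H → E is a cycle.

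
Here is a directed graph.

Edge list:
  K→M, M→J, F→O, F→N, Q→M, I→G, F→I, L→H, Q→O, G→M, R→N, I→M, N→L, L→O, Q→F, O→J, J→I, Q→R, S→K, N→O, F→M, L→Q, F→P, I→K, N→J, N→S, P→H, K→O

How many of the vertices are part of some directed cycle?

11

A vertex is on a directed cycle iff it belongs to a strongly connected component of size ≥ 2 (or has a self-loop).
The vertices on cycles are {F, G, I, J, K, L, M, N, O, Q, R} — 11 in total.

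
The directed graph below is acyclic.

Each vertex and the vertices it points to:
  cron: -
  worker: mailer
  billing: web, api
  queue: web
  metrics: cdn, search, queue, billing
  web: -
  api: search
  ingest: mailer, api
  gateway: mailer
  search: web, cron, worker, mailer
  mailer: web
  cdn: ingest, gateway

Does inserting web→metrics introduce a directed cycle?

Yes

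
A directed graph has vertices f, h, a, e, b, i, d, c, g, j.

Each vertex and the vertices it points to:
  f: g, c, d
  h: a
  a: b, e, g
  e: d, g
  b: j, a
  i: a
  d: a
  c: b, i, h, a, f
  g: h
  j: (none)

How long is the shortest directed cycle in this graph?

For each vertex v, BFS finds the shortest path from v back to v.
The shortest such closed walk is c → f → c, length 2.

2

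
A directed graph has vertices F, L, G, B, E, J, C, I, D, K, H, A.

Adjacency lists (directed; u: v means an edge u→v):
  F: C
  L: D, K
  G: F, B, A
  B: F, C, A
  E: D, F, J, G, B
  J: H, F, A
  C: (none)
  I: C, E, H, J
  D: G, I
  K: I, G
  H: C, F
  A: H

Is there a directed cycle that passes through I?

Yes

I is on a cycle iff I can reach itself via ≥1 edge.
I → E → D → I — yes.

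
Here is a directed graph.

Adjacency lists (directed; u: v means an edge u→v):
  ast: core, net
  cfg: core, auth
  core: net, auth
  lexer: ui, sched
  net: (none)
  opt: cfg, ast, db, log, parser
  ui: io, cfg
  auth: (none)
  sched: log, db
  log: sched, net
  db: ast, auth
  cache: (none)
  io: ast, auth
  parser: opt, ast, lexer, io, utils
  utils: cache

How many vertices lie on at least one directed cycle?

A vertex is on a directed cycle iff it belongs to a strongly connected component of size ≥ 2 (or has a self-loop).
The vertices on cycles are {log, opt, sched, parser} — 4 in total.

4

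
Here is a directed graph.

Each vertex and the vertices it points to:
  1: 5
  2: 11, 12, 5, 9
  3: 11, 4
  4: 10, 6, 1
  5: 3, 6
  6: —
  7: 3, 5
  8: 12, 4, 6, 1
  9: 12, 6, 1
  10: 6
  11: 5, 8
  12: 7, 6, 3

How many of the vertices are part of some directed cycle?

8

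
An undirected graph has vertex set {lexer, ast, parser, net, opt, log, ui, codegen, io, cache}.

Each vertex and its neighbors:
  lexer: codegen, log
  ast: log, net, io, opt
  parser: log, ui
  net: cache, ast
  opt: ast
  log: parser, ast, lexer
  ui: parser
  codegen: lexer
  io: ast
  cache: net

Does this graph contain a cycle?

DFS, tracking each vertex's parent; an edge to a visited non-parent vertex closes a cycle.
Start from parser:
visit parser (parent –)
  visit log (parent parser)
    log–parser: parent, skip
    visit ast (parent log)
      ast–log: parent, skip
      visit net (parent ast)
        visit cache (parent net)
          cache–net: parent, skip
        net–ast: parent, skip
      visit io (parent ast)
        io–ast: parent, skip
      visit opt (parent ast)
        opt–ast: parent, skip
    visit lexer (parent log)
      visit codegen (parent lexer)
        codegen–lexer: parent, skip
      lexer–log: parent, skip
  visit ui (parent parser)
    ui–parser: parent, skip
No non-parent visited neighbor found — the graph is a forest.

No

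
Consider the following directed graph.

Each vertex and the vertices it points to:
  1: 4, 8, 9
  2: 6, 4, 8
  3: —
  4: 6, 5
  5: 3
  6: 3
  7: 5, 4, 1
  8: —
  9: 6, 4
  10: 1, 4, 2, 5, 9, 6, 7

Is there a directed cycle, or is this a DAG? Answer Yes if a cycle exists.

No

DFS with white/gray/black marking, starting from 3:
3 gray
3 black
1 gray
  4 gray
    6 gray
      6→3: 3 black — skip
    6 black
    5 gray
      5→3: 3 black — skip
    5 black
  4 black
  8 gray
  8 black
  9 gray
    9→6: 6 black — skip
    9→4: 4 black — skip
  9 black
1 black
2 gray
  2→6: 6 black — skip
  2→4: 4 black — skip
  2→8: 8 black — skip
2 black
7 gray
  7→5: 5 black — skip
  7→4: 4 black — skip
  7→1: 1 black — skip
7 black
10 gray
  10→1: 1 black — skip
  10→4: 4 black — skip
  10→2: 2 black — skip
  10→5: 5 black — skip
  10→9: 9 black — skip
  10→6: 6 black — skip
  10→7: 7 black — skip
10 black
Every edge goes to a white or black vertex — no back edge, so the graph is acyclic.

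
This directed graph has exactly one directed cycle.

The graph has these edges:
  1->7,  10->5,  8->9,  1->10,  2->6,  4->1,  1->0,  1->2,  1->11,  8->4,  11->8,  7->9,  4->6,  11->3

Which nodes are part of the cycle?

1, 4, 8, 11

DFS with gray/black marking from 4:
4 gray
  1 gray
    0 gray
    0 black
    7 gray
      9 gray
      9 black
    7 black
    2 gray
      6 gray
      6 black
    2 black
    10 gray
      5 gray
      5 black
    10 black
    11 gray
      3 gray
      3 black
      8 gray
        8→9: 9 black — skip
        8→4: 4 is gray → back edge
Back edge closes the cycle 4 → 1 → 11 → 8 → 4; its vertices are {1, 4, 8, 11}.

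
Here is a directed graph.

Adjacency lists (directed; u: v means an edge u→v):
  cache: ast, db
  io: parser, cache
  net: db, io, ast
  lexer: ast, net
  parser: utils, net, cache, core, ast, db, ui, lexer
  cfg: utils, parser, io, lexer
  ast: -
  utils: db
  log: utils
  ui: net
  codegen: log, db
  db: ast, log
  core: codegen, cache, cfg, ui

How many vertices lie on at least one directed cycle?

10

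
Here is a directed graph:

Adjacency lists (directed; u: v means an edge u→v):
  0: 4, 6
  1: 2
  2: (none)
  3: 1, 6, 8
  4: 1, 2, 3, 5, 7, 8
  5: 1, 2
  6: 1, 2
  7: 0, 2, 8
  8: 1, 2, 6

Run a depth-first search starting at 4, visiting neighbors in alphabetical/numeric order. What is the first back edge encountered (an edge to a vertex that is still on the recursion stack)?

0->4

DFS from 4 (visiting neighbors in alphabetical/numeric order); mark gray on enter, black on exit:
4 gray
  1 gray
    2 gray
    2 black
  1 black
  4→2: 2 black — skip
  3 gray
    3→1: 1 black — skip
    6 gray
      6→1: 1 black — skip
      6→2: 2 black — skip
    6 black
    8 gray
      8→1: 1 black — skip
      8→2: 2 black — skip
      8→6: 6 black — skip
    8 black
  3 black
  5 gray
    5→1: 1 black — skip
    5→2: 2 black — skip
  5 black
  7 gray
    0 gray
      0→4: 4 is gray → back edge
First back edge: 0 → 4.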